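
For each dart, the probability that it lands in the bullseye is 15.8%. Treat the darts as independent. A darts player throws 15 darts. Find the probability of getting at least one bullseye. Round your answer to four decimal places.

0.9242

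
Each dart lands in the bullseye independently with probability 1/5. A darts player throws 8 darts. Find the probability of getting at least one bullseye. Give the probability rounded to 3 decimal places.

0.832

P(at least one) = 1 − P(none) = 1 − (1 − 0.20)^8
= 1 − 0.16777 = 0.83223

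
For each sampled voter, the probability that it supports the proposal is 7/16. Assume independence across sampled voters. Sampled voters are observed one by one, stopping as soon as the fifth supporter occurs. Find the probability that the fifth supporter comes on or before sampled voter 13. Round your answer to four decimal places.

Finishing within 13 sampled voters ⇔ at least 5 successes in the first 13. With X ~ Binomial(13, 0.4375), P(Y ≤ 13) = 1 − P(X ≤ 4).
  k=0: C(13,0)·0.4375^0·0.5625^13 = 0.000564
  k=1: C(13,1)·0.4375^1·0.5625^12 = 0.005707
  k=2: C(13,2)·0.4375^2·0.5625^11 = 0.026632
  k=3: C(13,3)·0.4375^3·0.5625^10 = 0.075950
  k=4: C(13,4)·0.4375^4·0.5625^9 = 0.147680
1 − 0.256532 = 0.743468

0.7435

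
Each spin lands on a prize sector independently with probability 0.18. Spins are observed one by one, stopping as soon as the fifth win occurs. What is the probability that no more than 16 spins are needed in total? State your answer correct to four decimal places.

Finishing within 16 spins ⇔ at least 5 successes in the first 16. With X ~ Binomial(16, 0.18), P(Y ≤ 16) = 1 − P(X ≤ 4).
  k=0: C(16,0)·0.18^0·0.82^16 = 0.041785
  k=1: C(16,1)·0.18^1·0.82^15 = 0.146757
  k=2: C(16,2)·0.18^2·0.82^14 = 0.241613
  k=3: C(16,3)·0.18^3·0.82^13 = 0.247506
  k=4: C(16,4)·0.18^4·0.82^12 = 0.176574
1 − 0.854236 = 0.145764

0.1458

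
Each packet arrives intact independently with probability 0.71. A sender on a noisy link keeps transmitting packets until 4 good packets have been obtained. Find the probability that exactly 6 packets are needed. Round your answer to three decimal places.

Y = trial on which the fourth success occurs; negative binomial, r=4, p=0.71.
P(Y=6) = C(5,3) · p^4 · (1−p)^2
= 10 · 0.25412 · 0.0841 = 0.21371

0.214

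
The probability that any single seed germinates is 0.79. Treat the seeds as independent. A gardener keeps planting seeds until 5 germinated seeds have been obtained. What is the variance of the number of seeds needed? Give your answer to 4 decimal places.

1.6824

Y = total seeds until the fifth success; negative binomial with r=5, p=0.79.
Var(Y) = r(1−p)/p² = 5·0.21 / 0.79² = 1.682423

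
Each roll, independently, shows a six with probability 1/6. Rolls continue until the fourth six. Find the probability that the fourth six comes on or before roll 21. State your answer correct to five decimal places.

Finishing within 21 rolls ⇔ at least 4 successes in the first 21. With X ~ Binomial(21, 0.166667), P(Y ≤ 21) = 1 − P(X ≤ 3).
  k=0: C(21,0)·0.166667^0·0.833333^21 = 0.0217367
  k=1: C(21,1)·0.166667^1·0.833333^20 = 0.0912942
  k=2: C(21,2)·0.166667^2·0.833333^19 = 0.1825884
  k=3: C(21,3)·0.166667^3·0.833333^18 = 0.2312786
1 − 0.5268979 = 0.4731021

0.47310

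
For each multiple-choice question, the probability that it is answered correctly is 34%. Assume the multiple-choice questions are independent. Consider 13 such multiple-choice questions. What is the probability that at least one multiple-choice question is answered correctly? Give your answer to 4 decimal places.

P(at least one) = 1 − P(none) = 1 − (1 − 0.34)^13
= 1 − 0.004509 = 0.995491

0.9955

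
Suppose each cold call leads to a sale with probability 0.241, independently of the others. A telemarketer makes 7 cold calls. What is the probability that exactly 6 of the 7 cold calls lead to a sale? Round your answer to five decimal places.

0.00104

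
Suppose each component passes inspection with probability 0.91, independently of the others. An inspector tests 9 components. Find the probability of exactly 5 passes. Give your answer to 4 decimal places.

X ~ Binomial(n=9, p=0.91).
P(X=5) = C(9,5) · p^5 · (1−p)^4
= 126 · 0.62403 · 6.561e-05 = 0.005159

0.0052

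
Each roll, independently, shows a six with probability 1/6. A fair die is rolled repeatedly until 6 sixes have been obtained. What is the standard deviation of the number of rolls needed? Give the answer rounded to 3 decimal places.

13.416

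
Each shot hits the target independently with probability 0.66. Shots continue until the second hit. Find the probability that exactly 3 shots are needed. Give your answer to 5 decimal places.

Y = trial on which the second success occurs; negative binomial, r=2, p=0.66.
P(Y=3) = C(2,1) · p^2 · (1−p)^1
= 2 · 0.4356 · 0.34 = 0.2962080

0.29621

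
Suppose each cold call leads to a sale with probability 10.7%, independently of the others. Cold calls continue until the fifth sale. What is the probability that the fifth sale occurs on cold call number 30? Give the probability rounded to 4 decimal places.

Y = trial on which the fifth success occurs; negative binomial, r=5, p=0.107.
P(Y=30) = C(29,4) · p^5 · (1−p)^25
= 23751 · 1.4026e-05 · 0.059059 = 0.019674

0.0197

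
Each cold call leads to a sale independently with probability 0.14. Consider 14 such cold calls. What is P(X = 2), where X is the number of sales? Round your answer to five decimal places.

0.29193

X ~ Binomial(n=14, p=0.14).
P(X=2) = C(14,2) · p^2 · (1−p)^12
= 91 · 0.0196 · 0.16367 = 0.2919301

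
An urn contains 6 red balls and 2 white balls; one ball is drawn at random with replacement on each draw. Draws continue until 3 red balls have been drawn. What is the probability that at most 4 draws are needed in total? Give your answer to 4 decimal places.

Finishing within 4 draws ⇔ at least 3 successes in the first 4. With X ~ Binomial(4, 0.75), P(Y ≤ 4) = 1 − P(X ≤ 2).
  k=0: C(4,0)·0.75^0·0.25^4 = 0.003906
  k=1: C(4,1)·0.75^1·0.25^3 = 0.046875
  k=2: C(4,2)·0.75^2·0.25^2 = 0.210938
1 − 0.261719 = 0.738281

0.7383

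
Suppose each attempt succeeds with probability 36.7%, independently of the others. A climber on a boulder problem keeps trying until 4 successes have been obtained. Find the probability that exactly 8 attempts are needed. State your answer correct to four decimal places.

0.1019

Y = trial on which the fourth success occurs; negative binomial, r=4, p=0.367.
P(Y=8) = C(7,3) · p^4 · (1−p)^4
= 35 · 0.018141 · 0.16055 = 0.101941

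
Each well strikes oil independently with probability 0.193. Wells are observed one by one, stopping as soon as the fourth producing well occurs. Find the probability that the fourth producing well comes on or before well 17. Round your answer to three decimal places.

0.422

Finishing within 17 wells ⇔ at least 4 successes in the first 17. With X ~ Binomial(17, 0.193), P(Y ≤ 17) = 1 − P(X ≤ 3).
  k=0: C(17,0)·0.193^0·0.807^17 = 0.02611
  k=1: C(17,1)·0.193^1·0.807^16 = 0.10617
  k=2: C(17,2)·0.193^2·0.807^15 = 0.20312
  k=3: C(17,3)·0.193^3·0.807^14 = 0.24289
1 − 0.57829 = 0.42171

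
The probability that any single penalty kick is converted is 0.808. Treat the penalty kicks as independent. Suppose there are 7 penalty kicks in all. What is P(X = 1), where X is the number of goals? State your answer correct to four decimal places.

0.0003

X ~ Binomial(n=7, p=0.808).
P(X=1) = C(7,1) · p^1 · (1−p)^6
= 7 · 0.808 · 5.0096e-05 = 0.000283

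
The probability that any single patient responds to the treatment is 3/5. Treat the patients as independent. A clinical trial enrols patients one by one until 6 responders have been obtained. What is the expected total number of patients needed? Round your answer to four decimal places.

10.0000

Y = total patients until the sixth success; negative binomial with r=6, p=0.60.
E[Y] = r / p = 6 / 0.60 = 10.000000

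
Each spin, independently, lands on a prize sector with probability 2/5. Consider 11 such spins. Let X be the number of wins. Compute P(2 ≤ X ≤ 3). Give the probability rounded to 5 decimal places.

0.26605

X ~ Binomial(11, 0.40); P(2 ≤ X ≤ 3) = Σ C(11,k) p^k (1−p)^(11−k) over k:
  k=2: C(11,2)·0.40^2·0.60^9 = 0.0886837
  k=3: C(11,3)·0.40^3·0.60^8 = 0.1773674
Total = 0.2660512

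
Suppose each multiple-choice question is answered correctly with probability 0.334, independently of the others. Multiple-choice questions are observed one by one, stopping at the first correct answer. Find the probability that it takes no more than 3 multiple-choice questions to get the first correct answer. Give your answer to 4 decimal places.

Y = number of multiple-choice questions to the first success; geometric, p = 0.334.
P(Y ≤ 3) = 1 − (1−p)^3 = 1 − 0.295408 = 0.704592

0.7046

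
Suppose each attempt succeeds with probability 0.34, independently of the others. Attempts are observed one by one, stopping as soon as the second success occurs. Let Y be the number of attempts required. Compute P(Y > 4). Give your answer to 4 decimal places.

Needing more than 4 attempts ⇔ fewer than 2 successes in the first 4. With X ~ Binomial(4, 0.34), P(Y > 4) = P(X ≤ 1).
  k=0: C(4,0)·0.34^0·0.66^4 = 0.189747
  k=1: C(4,1)·0.34^1·0.66^3 = 0.390995
P(X ≤ 1) = 0.580742

0.5807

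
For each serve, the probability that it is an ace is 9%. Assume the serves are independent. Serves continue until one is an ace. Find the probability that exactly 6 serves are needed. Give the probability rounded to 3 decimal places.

0.056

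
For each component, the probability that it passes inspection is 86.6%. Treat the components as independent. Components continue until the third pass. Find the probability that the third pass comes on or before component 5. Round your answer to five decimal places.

Finishing within 5 components ⇔ at least 3 successes in the first 5. With X ~ Binomial(5, 0.866), P(Y ≤ 5) = 1 − P(X ≤ 2).
  k=0: C(5,0)·0.866^0·0.134^5 = 0.0000432
  k=1: C(5,1)·0.866^1·0.134^4 = 0.0013961
  k=2: C(5,2)·0.866^2·0.134^3 = 0.0180447
1 − 0.0194840 = 0.9805160

0.98052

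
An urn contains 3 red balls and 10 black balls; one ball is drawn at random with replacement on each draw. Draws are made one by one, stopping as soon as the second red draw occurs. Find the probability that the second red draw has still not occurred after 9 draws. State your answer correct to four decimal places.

0.3489

Needing more than 9 draws ⇔ fewer than 2 successes in the first 9. With X ~ Binomial(9, 0.230769), P(Y > 9) = P(X ≤ 1).
  k=0: C(9,0)·0.230769^0·0.769231^9 = 0.094300
  k=1: C(9,1)·0.230769^1·0.769231^8 = 0.254609
P(X ≤ 1) = 0.348909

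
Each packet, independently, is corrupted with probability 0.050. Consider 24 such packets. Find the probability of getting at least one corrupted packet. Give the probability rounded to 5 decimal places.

0.70801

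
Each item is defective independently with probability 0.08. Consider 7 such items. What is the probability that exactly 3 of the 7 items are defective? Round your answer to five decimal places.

X ~ Binomial(n=7, p=0.08).
P(X=3) = C(7,3) · p^3 · (1−p)^4
= 35 · 0.000512 · 0.71639 = 0.0128378

0.01284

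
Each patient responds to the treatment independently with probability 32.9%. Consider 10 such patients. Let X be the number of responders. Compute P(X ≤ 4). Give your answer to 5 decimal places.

X ~ Binomial(10, 0.329); P(X ≤ 4) = Σ C(10,k) p^k (1−p)^(10−k) over k:
  k=0: C(10,0)·0.329^0·0.671^10 = 0.0185023
  k=1: C(10,1)·0.329^1·0.671^9 = 0.0907191
  k=2: C(10,2)·0.329^2·0.671^8 = 0.2001633
  k=3: C(10,3)·0.329^3·0.671^7 = 0.2617138
  k=4: C(10,4)·0.329^4·0.671^6 = 0.2245629
Total = 0.7956613

0.79566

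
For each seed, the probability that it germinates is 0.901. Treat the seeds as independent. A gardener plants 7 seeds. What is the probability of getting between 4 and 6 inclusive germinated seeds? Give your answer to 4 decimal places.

0.5153

X ~ Binomial(7, 0.901); P(4 ≤ X ≤ 6) = Σ C(7,k) p^k (1−p)^(7−k) over k:
  k=4: C(7,4)·0.901^4·0.099^3 = 0.022381
  k=5: C(7,5)·0.901^5·0.099^2 = 0.122212
  k=6: C(7,6)·0.901^6·0.099^1 = 0.370751
Total = 0.515343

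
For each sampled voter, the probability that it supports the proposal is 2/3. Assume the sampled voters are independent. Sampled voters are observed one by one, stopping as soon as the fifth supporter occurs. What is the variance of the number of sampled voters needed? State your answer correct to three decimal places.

Y = total sampled voters until the fifth success; negative binomial with r=5, p=0.666667.
Var(Y) = r(1−p)/p² = 5·0.333333 / 0.666667² = 3.75000

3.750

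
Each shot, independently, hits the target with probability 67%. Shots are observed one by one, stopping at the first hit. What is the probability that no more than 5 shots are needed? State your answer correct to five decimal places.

0.99609

Y = number of shots to the first success; geometric, p = 0.67.
P(Y ≤ 5) = 1 − (1−p)^5 = 1 − 0.0039135 = 0.9960865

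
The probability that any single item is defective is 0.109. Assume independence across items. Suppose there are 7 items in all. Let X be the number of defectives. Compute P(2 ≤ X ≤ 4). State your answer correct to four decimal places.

0.1722

X ~ Binomial(7, 0.109); P(2 ≤ X ≤ 4) = Σ C(7,k) p^k (1−p)^(7−k) over k:
  k=2: C(7,2)·0.109^2·0.891^5 = 0.140107
  k=3: C(7,3)·0.109^3·0.891^4 = 0.028567
  k=4: C(7,4)·0.109^4·0.891^3 = 0.003495
Total = 0.172169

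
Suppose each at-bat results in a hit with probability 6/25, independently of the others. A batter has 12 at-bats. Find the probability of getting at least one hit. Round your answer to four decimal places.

0.9629

P(at least one) = 1 − P(none) = 1 − (1 − 0.24)^12
= 1 − 0.037133 = 0.962867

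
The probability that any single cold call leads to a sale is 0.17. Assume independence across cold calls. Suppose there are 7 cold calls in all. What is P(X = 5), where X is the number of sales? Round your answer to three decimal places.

0.002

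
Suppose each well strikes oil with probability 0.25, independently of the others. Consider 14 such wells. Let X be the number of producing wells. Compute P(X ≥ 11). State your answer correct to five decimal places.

X ~ Binomial(14, 0.25); P(X ≥ 11) = Σ C(14,k) p^k (1−p)^(14−k) over k:
  k=11: C(14,11)·0.25^11·0.75^3 = 0.0000366
  k=12: C(14,12)·0.25^12·0.75^2 = 0.0000031
  k=13: C(14,13)·0.25^13·0.75^1 = 0.0000002
  k=14: C(14,14)·0.25^14·0.75^0 = 0.0000000
Total = 0.0000398

0.00004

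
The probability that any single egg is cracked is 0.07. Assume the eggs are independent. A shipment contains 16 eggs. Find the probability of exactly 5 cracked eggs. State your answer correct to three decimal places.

X ~ Binomial(n=16, p=0.07).
P(X=5) = C(16,5) · p^5 · (1−p)^11
= 4368 · 1.6807e-06 · 0.4501 = 0.00330

0.003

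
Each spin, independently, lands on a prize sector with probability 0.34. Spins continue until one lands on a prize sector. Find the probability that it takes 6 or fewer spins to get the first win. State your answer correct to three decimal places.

0.917

Y = number of spins to the first success; geometric, p = 0.34.
P(Y ≤ 6) = 1 − (1−p)^6 = 1 − 0.08265 = 0.91735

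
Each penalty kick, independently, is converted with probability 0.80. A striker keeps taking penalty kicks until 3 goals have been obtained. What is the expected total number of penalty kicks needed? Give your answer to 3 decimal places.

Y = total penalty kicks until the third success; negative binomial with r=3, p=0.80.
E[Y] = r / p = 3 / 0.80 = 3.75000

3.750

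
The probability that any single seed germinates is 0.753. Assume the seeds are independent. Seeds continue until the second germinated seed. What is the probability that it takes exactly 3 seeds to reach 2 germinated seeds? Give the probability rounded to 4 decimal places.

0.2801

Y = trial on which the second success occurs; negative binomial, r=2, p=0.753.
P(Y=3) = C(2,1) · p^2 · (1−p)^1
= 2 · 0.56701 · 0.247 = 0.280102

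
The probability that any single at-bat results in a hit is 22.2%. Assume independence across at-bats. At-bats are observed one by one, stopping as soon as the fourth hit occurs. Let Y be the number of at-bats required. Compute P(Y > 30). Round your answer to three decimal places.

0.075

Needing more than 30 at-bats ⇔ fewer than 4 successes in the first 30. With X ~ Binomial(30, 0.222), P(Y > 30) = P(X ≤ 3).
  k=0: C(30,0)·0.222^0·0.778^30 = 0.00054
  k=1: C(30,1)·0.222^1·0.778^29 = 0.00459
  k=2: C(30,2)·0.222^2·0.778^28 = 0.01899
  k=3: C(30,3)·0.222^3·0.778^27 = 0.05059
P(X ≤ 3) = 0.07471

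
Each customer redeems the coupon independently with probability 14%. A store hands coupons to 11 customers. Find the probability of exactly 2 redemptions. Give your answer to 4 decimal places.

0.2774

X ~ Binomial(n=11, p=0.14).
P(X=2) = C(11,2) · p^2 · (1−p)^9
= 55 · 0.0196 · 0.25733 = 0.277399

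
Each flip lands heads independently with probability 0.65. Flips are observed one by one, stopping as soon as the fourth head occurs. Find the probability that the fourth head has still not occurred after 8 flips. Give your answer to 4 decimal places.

0.1061

Needing more than 8 flips ⇔ fewer than 4 successes in the first 8. With X ~ Binomial(8, 0.65), P(Y > 8) = P(X ≤ 3).
  k=0: C(8,0)·0.65^0·0.35^8 = 0.000225
  k=1: C(8,1)·0.65^1·0.35^7 = 0.003346
  k=2: C(8,2)·0.65^2·0.35^6 = 0.021747
  k=3: C(8,3)·0.65^3·0.35^5 = 0.080773
P(X ≤ 3) = 0.106091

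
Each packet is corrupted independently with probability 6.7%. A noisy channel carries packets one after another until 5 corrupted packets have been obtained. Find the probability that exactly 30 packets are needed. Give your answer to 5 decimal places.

Y = trial on which the fifth success occurs; negative binomial, r=5, p=0.067.
P(Y=30) = C(29,4) · p^5 · (1−p)^25
= 23751 · 1.3501e-06 · 0.17662 = 0.0056637

0.00566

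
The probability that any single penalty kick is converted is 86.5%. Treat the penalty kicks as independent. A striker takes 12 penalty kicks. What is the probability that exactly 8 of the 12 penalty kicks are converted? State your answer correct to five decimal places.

0.05153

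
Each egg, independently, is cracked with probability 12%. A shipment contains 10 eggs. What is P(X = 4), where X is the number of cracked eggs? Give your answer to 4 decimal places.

0.0202

X ~ Binomial(n=10, p=0.12).
P(X=4) = C(10,4) · p^4 · (1−p)^6
= 210 · 0.00020736 · 0.4644 = 0.020223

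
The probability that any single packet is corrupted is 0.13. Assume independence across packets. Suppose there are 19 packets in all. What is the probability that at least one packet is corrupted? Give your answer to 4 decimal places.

P(at least one) = 1 − P(none) = 1 − (1 − 0.13)^19
= 1 − 0.070936 = 0.929064

0.9291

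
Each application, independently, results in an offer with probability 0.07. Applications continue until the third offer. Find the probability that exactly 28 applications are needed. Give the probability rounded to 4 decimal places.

Y = trial on which the third success occurs; negative binomial, r=3, p=0.07.
P(Y=28) = C(27,2) · p^3 · (1−p)^25
= 351 · 0.000343 · 0.16296 = 0.019619

0.0196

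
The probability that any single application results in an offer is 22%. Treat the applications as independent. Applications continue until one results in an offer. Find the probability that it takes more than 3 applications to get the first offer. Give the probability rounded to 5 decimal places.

0.47455

Y = number of applications to the first success; geometric, p = 0.22.
P(Y > 3) = P(first 3 all fail) = (1−p)^3 = 0.4745520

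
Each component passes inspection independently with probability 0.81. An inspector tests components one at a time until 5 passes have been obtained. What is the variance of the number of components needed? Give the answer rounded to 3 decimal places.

1.448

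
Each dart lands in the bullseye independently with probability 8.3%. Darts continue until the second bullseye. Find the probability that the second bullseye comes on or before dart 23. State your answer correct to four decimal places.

Finishing within 23 darts ⇔ at least 2 successes in the first 23. With X ~ Binomial(23, 0.083), P(Y ≤ 23) = 1 − P(X ≤ 1).
  k=0: C(23,0)·0.083^0·0.917^23 = 0.136300
  k=1: C(23,1)·0.083^1·0.917^22 = 0.283747
1 − 0.420047 = 0.579953

0.5800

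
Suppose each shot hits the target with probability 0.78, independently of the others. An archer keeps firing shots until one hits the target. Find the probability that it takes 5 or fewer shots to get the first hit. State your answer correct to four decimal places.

Y = number of shots to the first success; geometric, p = 0.78.
P(Y ≤ 5) = 1 − (1−p)^5 = 1 − 0.000515 = 0.999485

0.9995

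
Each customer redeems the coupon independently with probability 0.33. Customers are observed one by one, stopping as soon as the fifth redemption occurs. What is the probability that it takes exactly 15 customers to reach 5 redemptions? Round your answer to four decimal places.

0.0714

Y = trial on which the fifth success occurs; negative binomial, r=5, p=0.33.
P(Y=15) = C(14,4) · p^5 · (1−p)^10
= 1001 · 0.0039135 · 0.018228 = 0.071409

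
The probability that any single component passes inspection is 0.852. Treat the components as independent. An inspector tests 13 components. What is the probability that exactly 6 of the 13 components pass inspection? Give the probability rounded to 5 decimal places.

X ~ Binomial(n=13, p=0.852).
P(X=6) = C(13,6) · p^6 · (1−p)^7
= 1716 · 0.38251 · 1.5554e-06 = 0.0010209

0.00102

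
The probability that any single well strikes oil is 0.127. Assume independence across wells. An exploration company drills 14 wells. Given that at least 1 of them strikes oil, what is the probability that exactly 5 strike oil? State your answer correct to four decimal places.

0.0229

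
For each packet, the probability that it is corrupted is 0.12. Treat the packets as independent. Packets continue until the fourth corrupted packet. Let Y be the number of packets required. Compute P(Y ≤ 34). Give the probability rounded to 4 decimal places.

0.5953

Finishing within 34 packets ⇔ at least 4 successes in the first 34. With X ~ Binomial(34, 0.12), P(Y ≤ 34) = 1 − P(X ≤ 3).
  k=0: C(34,0)·0.12^0·0.88^34 = 0.012954
  k=1: C(34,1)·0.12^1·0.88^33 = 0.060060
  k=2: C(34,2)·0.12^2·0.88^32 = 0.135136
  k=3: C(34,3)·0.12^3·0.88^31 = 0.196561
1 − 0.404712 = 0.595288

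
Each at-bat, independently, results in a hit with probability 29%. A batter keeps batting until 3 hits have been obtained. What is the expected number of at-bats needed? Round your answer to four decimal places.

10.3448

Y = total at-bats until the third success; negative binomial with r=3, p=0.29.
E[Y] = r / p = 3 / 0.29 = 10.344828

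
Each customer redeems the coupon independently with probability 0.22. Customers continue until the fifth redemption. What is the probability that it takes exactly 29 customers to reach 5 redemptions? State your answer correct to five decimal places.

0.02714

Y = trial on which the fifth success occurs; negative binomial, r=5, p=0.22.
P(Y=29) = C(28,4) · p^5 · (1−p)^24
= 20475 · 0.00051536 · 0.002572 = 0.0271399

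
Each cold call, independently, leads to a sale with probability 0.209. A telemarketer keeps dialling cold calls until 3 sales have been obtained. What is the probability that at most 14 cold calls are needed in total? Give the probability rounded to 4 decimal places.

0.5851

Finishing within 14 cold calls ⇔ at least 3 successes in the first 14. With X ~ Binomial(14, 0.209), P(Y ≤ 14) = 1 − P(X ≤ 2).
  k=0: C(14,0)·0.209^0·0.791^14 = 0.037538
  k=1: C(14,1)·0.209^1·0.791^13 = 0.138857
  k=2: C(14,2)·0.209^2·0.791^12 = 0.238480
1 − 0.414875 = 0.585125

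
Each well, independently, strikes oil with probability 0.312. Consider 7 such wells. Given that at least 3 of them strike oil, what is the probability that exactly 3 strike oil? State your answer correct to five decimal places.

0.62628

X ~ Binomial(7, 0.312). Want P(X=3 | X≥3) = P(X=3) / P(X≥3).
P(X=3) = C(7,3)·0.312^3·0.688^4 = 0.2381692
P(X≥3) = 1 − 0.0729658 − 0.2316238 − 0.3151162 = 0.3802942
Ratio = 0.2381692 / 0.3802942 = 0.6262761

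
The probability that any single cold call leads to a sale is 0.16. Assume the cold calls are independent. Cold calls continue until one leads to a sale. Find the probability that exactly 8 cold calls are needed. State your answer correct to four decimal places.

0.0472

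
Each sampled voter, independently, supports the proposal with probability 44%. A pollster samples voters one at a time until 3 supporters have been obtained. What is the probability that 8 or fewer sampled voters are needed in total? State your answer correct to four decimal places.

0.7624

Finishing within 8 sampled voters ⇔ at least 3 successes in the first 8. With X ~ Binomial(8, 0.44), P(Y ≤ 8) = 1 − P(X ≤ 2).
  k=0: C(8,0)·0.44^0·0.56^8 = 0.009672
  k=1: C(8,1)·0.44^1·0.56^7 = 0.060794
  k=2: C(8,2)·0.44^2·0.56^6 = 0.167183
1 − 0.237648 = 0.762352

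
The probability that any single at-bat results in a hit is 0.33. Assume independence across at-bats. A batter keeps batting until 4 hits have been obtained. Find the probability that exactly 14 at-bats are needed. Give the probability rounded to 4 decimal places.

0.0618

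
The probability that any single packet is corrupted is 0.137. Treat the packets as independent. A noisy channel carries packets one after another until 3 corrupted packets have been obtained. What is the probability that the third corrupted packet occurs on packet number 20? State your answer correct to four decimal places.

0.0359

Y = trial on which the third success occurs; negative binomial, r=3, p=0.137.
P(Y=20) = C(19,2) · p^3 · (1−p)^17
= 171 · 0.0025714 · 0.081693 = 0.035920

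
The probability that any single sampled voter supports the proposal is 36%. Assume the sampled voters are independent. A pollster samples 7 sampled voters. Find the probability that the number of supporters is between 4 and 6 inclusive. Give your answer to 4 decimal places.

X ~ Binomial(7, 0.36); P(4 ≤ X ≤ 6) = Σ C(7,k) p^k (1−p)^(7−k) over k:
  k=4: C(7,4)·0.36^4·0.64^3 = 0.154105
  k=5: C(7,5)·0.36^5·0.64^2 = 0.052011
  k=6: C(7,6)·0.36^6·0.64^1 = 0.009752
Total = 0.215868

0.2159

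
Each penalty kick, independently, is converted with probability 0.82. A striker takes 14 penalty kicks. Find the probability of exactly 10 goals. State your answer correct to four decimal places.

0.1444

X ~ Binomial(n=14, p=0.82).
P(X=10) = C(14,10) · p^10 · (1−p)^4
= 1001 · 0.13745 · 0.0010498 = 0.144432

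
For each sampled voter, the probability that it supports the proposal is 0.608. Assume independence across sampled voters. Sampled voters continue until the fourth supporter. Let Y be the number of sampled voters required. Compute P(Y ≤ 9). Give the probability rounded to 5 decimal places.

Finishing within 9 sampled voters ⇔ at least 4 successes in the first 9. With X ~ Binomial(9, 0.608), P(Y ≤ 9) = 1 − P(X ≤ 3).
  k=0: C(9,0)·0.608^0·0.392^9 = 0.0002186
  k=1: C(9,1)·0.608^1·0.392^8 = 0.0030509
  k=2: C(9,2)·0.608^2·0.392^7 = 0.0189283
  k=3: C(9,3)·0.608^3·0.392^6 = 0.0685025
1 − 0.0907003 = 0.9092997

0.90930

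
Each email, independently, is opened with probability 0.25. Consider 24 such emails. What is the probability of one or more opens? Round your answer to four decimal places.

P(at least one) = 1 − P(none) = 1 − (1 − 0.25)^24
= 1 − 0.001003 = 0.998997

0.9990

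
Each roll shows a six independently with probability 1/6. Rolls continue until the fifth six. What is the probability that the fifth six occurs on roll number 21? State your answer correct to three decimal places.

0.034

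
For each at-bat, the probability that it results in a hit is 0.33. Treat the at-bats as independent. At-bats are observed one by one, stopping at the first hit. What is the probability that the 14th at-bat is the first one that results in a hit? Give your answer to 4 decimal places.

0.0018

Geometric (trials to first success), p = 0.33.
P(Y = 14) = (1−p)^13 · p = 0.0054824 · 0.33 = 0.001809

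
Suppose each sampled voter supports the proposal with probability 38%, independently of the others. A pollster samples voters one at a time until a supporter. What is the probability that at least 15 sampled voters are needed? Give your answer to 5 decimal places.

Y = number of sampled voters to the first success; geometric, p = 0.38.
P(Y > 14) = P(first 14 all fail) = (1−p)^14 = 0.0012402

0.00124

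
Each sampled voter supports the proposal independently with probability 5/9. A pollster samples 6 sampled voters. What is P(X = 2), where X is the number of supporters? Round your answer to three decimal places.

0.181

X ~ Binomial(n=6, p=0.555556).
P(X=2) = C(6,2) · p^2 · (1−p)^4
= 15 · 0.30864 · 0.039018 = 0.18064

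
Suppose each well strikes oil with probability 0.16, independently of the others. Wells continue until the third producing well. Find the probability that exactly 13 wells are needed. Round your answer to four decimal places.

0.0473

Y = trial on which the third success occurs; negative binomial, r=3, p=0.16.
P(Y=13) = C(12,2) · p^3 · (1−p)^10
= 66 · 0.004096 · 0.1749 = 0.047282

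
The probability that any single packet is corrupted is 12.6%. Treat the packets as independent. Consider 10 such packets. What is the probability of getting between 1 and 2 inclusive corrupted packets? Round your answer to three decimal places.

0.618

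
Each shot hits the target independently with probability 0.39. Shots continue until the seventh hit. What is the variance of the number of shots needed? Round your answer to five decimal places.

28.07364

Y = total shots until the seventh success; negative binomial with r=7, p=0.39.
Var(Y) = r(1−p)/p² = 7·0.61 / 0.39² = 28.0736358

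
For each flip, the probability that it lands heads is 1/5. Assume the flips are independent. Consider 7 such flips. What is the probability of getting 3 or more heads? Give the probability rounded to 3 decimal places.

X ~ Binomial(7, 0.20); P(X ≥ 3) = Σ C(7,k) p^k (1−p)^(7−k) over k:
  k=3: C(7,3)·0.20^3·0.80^4 = 0.11469
  k=4: C(7,4)·0.20^4·0.80^3 = 0.02867
  k=5: C(7,5)·0.20^5·0.80^2 = 0.00430
  k=6: C(7,6)·0.20^6·0.80^1 = 0.00036
  k=7: C(7,7)·0.20^7·0.80^0 = 0.00001
Total = 0.14803

0.148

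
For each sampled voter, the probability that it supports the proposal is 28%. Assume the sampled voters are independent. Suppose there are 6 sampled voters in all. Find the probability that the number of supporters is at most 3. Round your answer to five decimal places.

X ~ Binomial(6, 0.28); P(X ≤ 3) = Σ C(6,k) p^k (1−p)^(6−k) over k:
  k=0: C(6,0)·0.28^0·0.72^6 = 0.1393141
  k=1: C(6,1)·0.28^1·0.72^5 = 0.3250662
  k=2: C(6,2)·0.28^2·0.72^4 = 0.3160365
  k=3: C(6,3)·0.28^3·0.72^3 = 0.1638708
Total = 0.9442876

0.94429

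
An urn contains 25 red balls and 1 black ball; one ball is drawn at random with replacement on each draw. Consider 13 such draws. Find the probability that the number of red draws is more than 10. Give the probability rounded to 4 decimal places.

X ~ Binomial(13, 0.961538); P(X ≥ 11) = Σ C(13,k) p^k (1−p)^(13−k) over k:
  k=11: C(13,11)·0.961538^11·0.038462^2 = 0.074952
  k=12: C(13,12)·0.961538^12·0.038462^1 = 0.312299
  k=13: C(13,13)·0.961538^13·0.038462^0 = 0.600574
Total = 0.987824

0.9878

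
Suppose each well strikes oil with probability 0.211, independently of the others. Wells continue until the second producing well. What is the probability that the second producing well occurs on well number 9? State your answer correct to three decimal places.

0.068

Y = trial on which the second success occurs; negative binomial, r=2, p=0.211.
P(Y=9) = C(8,1) · p^2 · (1−p)^7
= 8 · 0.044521 · 0.19034 = 0.06779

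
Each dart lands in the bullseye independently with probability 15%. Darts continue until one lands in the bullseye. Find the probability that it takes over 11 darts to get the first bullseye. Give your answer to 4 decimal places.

Y = number of darts to the first success; geometric, p = 0.15.
P(Y > 11) = P(first 11 all fail) = (1−p)^11 = 0.167343

0.1673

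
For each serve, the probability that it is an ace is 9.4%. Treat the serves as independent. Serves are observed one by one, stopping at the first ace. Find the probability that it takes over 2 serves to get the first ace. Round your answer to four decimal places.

Y = number of serves to the first success; geometric, p = 0.094.
P(Y > 2) = P(first 2 all fail) = (1−p)^2 = 0.820836

0.8208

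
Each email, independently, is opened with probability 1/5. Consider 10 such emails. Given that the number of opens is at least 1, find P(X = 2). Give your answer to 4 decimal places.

0.3383

X ~ Binomial(10, 0.20). Want P(X=2 | X≥1) = P(X=2) / P(X≥1).
P(X=2) = C(10,2)·0.20^2·0.80^8 = 0.301990
P(X≥1) = 1 − 0.107374 = 0.892626
Ratio = 0.301990 / 0.892626 = 0.338316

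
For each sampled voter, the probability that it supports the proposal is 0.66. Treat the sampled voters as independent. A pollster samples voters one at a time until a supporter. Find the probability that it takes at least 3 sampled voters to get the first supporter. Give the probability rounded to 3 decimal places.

0.116

Y = number of sampled voters to the first success; geometric, p = 0.66.
P(Y > 2) = P(first 2 all fail) = (1−p)^2 = 0.11560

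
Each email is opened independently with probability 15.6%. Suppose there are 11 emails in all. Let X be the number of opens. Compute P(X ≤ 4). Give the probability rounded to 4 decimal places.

0.9813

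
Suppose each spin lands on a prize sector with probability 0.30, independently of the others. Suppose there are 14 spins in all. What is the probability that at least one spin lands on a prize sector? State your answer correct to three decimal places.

0.993

P(at least one) = 1 − P(none) = 1 − (1 − 0.30)^14
= 1 − 0.00678 = 0.99322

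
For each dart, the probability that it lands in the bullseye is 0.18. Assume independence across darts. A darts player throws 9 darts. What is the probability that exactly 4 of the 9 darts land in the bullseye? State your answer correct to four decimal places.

0.0490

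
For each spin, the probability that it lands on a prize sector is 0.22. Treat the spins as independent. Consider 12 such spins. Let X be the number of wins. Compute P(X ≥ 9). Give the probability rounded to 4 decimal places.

0.0001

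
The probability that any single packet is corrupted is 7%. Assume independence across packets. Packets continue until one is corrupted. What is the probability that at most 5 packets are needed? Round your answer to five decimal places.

0.30431

Y = number of packets to the first success; geometric, p = 0.07.
P(Y ≤ 5) = 1 − (1−p)^5 = 1 − 0.6956884 = 0.3043116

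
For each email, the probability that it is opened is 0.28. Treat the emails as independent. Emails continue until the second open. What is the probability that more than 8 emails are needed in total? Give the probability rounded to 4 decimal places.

Needing more than 8 emails ⇔ fewer than 2 successes in the first 8. With X ~ Binomial(8, 0.28), P(Y > 8) = P(X ≤ 1).
  k=0: C(8,0)·0.28^0·0.72^8 = 0.072220
  k=1: C(8,1)·0.28^1·0.72^7 = 0.224686
P(X ≤ 1) = 0.296906

0.2969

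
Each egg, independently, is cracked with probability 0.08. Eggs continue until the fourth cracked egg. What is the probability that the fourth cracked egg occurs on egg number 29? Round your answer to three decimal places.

0.017

Y = trial on which the fourth success occurs; negative binomial, r=4, p=0.08.
P(Y=29) = C(28,3) · p^4 · (1−p)^25
= 3276 · 4.096e-05 · 0.12436 = 0.01669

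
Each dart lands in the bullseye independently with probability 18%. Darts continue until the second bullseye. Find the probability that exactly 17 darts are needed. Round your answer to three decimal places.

0.026

Y = trial on which the second success occurs; negative binomial, r=2, p=0.18.
P(Y=17) = C(16,1) · p^2 · (1−p)^15
= 16 · 0.0324 · 0.050957 = 0.02642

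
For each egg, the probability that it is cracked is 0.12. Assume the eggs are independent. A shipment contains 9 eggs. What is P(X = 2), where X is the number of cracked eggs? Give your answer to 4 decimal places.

X ~ Binomial(n=9, p=0.12).
P(X=2) = C(9,2) · p^2 · (1−p)^7
= 36 · 0.0144 · 0.40868 = 0.211857

0.2119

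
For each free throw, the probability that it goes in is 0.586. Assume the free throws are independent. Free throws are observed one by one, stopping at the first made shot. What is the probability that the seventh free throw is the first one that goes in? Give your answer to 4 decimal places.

0.0030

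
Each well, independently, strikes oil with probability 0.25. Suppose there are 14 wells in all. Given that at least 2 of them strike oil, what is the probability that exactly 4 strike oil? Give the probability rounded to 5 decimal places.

X ~ Binomial(14, 0.25). Want P(X=4 | X≥2) = P(X=4) / P(X≥2).
P(X=4) = C(14,4)·0.25^4·0.75^10 = 0.2201946
P(X≥2) = 1 − 0.0178179 − 0.0831504 = 0.8990316
Ratio = 0.2201946 / 0.8990316 = 0.2449242

0.24492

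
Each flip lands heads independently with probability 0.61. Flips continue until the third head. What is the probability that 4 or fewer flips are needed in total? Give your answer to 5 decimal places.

0.49255

Finishing within 4 flips ⇔ at least 3 successes in the first 4. With X ~ Binomial(4, 0.61), P(Y ≤ 4) = 1 − P(X ≤ 2).
  k=0: C(4,0)·0.61^0·0.39^4 = 0.0231344
  k=1: C(4,1)·0.61^1·0.39^3 = 0.1447384
  k=2: C(4,2)·0.61^2·0.39^2 = 0.3395785
1 − 0.5074512 = 0.4925488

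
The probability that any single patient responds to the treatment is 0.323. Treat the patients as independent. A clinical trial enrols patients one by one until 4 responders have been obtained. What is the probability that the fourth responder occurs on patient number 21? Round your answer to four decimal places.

Y = trial on which the fourth success occurs; negative binomial, r=4, p=0.323.
P(Y=21) = C(20,3) · p^4 · (1−p)^17
= 1140 · 0.010885 · 0.0013183 = 0.016358

0.0164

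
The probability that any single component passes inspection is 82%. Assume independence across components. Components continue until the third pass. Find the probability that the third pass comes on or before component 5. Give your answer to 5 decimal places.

0.95629

Finishing within 5 components ⇔ at least 3 successes in the first 5. With X ~ Binomial(5, 0.82), P(Y ≤ 5) = 1 − P(X ≤ 2).
  k=0: C(5,0)·0.82^0·0.18^5 = 0.0001890
  k=1: C(5,1)·0.82^1·0.18^4 = 0.0043040
  k=2: C(5,2)·0.82^2·0.18^3 = 0.0392144
1 − 0.0437073 = 0.9562927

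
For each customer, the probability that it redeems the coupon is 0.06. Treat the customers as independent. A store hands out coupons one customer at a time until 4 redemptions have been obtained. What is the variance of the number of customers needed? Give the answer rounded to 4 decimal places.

1044.4444

Y = total customers until the fourth success; negative binomial with r=4, p=0.06.
Var(Y) = r(1−p)/p² = 4·0.94 / 0.06² = 1044.444444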